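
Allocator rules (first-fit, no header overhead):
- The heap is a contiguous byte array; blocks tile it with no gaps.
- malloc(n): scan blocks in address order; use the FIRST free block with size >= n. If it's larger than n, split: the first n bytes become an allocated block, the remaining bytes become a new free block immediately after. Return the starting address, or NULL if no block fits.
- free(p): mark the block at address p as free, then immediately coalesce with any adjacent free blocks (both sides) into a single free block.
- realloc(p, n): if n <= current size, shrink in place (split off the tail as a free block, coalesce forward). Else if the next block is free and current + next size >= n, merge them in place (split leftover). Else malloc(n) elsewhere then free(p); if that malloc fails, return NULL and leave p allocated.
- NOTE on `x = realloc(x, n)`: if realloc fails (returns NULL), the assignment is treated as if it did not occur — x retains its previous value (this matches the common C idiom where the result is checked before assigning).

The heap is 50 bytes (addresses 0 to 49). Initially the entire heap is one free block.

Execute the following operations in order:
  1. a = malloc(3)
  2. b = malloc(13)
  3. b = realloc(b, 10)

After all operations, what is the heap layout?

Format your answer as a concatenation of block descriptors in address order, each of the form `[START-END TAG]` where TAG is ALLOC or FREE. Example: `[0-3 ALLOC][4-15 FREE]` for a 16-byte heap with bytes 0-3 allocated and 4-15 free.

Answer: [0-2 ALLOC][3-12 ALLOC][13-49 FREE]

Derivation:
Op 1: a = malloc(3) -> a = 0; heap: [0-2 ALLOC][3-49 FREE]
Op 2: b = malloc(13) -> b = 3; heap: [0-2 ALLOC][3-15 ALLOC][16-49 FREE]
Op 3: b = realloc(b, 10) -> b = 3; heap: [0-2 ALLOC][3-12 ALLOC][13-49 FREE]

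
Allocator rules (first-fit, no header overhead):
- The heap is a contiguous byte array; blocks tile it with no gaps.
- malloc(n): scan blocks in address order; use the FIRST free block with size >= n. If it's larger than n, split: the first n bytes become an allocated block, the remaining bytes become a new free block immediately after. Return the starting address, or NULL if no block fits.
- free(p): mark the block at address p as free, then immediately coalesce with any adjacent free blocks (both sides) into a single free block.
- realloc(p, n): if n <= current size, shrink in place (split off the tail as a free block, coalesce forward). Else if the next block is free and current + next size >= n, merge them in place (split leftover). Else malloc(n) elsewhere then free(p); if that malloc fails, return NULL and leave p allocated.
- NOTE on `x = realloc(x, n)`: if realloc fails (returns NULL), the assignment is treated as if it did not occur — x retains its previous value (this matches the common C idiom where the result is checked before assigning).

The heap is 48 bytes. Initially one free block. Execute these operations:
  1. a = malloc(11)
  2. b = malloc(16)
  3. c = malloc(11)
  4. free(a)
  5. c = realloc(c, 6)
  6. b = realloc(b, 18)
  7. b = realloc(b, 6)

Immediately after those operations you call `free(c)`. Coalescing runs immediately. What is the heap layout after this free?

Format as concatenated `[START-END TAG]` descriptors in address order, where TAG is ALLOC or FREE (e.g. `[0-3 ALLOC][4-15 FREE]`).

Answer: [0-10 FREE][11-16 ALLOC][17-47 FREE]

Derivation:
Op 1: a = malloc(11) -> a = 0; heap: [0-10 ALLOC][11-47 FREE]
Op 2: b = malloc(16) -> b = 11; heap: [0-10 ALLOC][11-26 ALLOC][27-47 FREE]
Op 3: c = malloc(11) -> c = 27; heap: [0-10 ALLOC][11-26 ALLOC][27-37 ALLOC][38-47 FREE]
Op 4: free(a) -> (freed a); heap: [0-10 FREE][11-26 ALLOC][27-37 ALLOC][38-47 FREE]
Op 5: c = realloc(c, 6) -> c = 27; heap: [0-10 FREE][11-26 ALLOC][27-32 ALLOC][33-47 FREE]
Op 6: b = realloc(b, 18) -> NULL (b unchanged); heap: [0-10 FREE][11-26 ALLOC][27-32 ALLOC][33-47 FREE]
Op 7: b = realloc(b, 6) -> b = 11; heap: [0-10 FREE][11-16 ALLOC][17-26 FREE][27-32 ALLOC][33-47 FREE]
free(c): c = 27 -> block [27-32 ALLOC]; mark free, coalesce with adjacent free neighbors -> [0-10 FREE][11-16 ALLOC][17-47 FREE]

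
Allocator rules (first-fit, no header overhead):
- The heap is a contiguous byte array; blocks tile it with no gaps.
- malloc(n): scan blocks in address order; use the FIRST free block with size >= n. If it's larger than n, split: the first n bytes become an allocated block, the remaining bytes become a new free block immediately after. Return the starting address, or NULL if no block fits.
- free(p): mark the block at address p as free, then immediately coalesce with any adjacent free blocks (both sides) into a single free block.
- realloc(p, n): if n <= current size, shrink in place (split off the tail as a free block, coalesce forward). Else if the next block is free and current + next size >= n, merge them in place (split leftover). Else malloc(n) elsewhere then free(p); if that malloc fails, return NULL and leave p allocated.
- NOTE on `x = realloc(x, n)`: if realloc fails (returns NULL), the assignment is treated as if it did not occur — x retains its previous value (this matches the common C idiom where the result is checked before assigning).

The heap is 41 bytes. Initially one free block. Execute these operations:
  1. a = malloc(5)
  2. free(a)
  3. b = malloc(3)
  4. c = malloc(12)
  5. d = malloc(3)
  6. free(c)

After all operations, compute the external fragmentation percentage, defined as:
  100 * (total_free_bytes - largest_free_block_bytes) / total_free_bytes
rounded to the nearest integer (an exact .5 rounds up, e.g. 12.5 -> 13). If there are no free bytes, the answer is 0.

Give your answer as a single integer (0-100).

Op 1: a = malloc(5) -> a = 0; heap: [0-4 ALLOC][5-40 FREE]
Op 2: free(a) -> (freed a); heap: [0-40 FREE]
Op 3: b = malloc(3) -> b = 0; heap: [0-2 ALLOC][3-40 FREE]
Op 4: c = malloc(12) -> c = 3; heap: [0-2 ALLOC][3-14 ALLOC][15-40 FREE]
Op 5: d = malloc(3) -> d = 15; heap: [0-2 ALLOC][3-14 ALLOC][15-17 ALLOC][18-40 FREE]
Op 6: free(c) -> (freed c); heap: [0-2 ALLOC][3-14 FREE][15-17 ALLOC][18-40 FREE]
Free blocks: [12 23] total_free=35 largest=23 -> 100*(35-23)/35 = 1200/35 ≈ 34.286 -> rounds to 34

Answer: 34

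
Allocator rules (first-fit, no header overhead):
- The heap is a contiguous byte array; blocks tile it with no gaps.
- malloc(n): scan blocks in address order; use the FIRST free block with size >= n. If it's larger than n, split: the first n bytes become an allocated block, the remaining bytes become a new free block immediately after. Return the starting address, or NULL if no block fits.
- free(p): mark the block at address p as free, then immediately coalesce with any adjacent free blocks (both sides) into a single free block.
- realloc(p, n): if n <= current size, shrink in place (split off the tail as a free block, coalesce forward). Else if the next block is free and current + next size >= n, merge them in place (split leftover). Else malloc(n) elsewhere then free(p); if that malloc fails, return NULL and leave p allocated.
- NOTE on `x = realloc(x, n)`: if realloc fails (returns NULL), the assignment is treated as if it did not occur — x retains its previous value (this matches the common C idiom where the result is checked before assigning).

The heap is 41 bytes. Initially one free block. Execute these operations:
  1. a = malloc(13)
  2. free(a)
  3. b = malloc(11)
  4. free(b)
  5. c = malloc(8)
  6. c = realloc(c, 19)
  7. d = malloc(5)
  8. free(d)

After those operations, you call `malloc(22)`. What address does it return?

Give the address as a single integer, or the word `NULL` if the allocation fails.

Op 1: a = malloc(13) -> a = 0; heap: [0-12 ALLOC][13-40 FREE]
Op 2: free(a) -> (freed a); heap: [0-40 FREE]
Op 3: b = malloc(11) -> b = 0; heap: [0-10 ALLOC][11-40 FREE]
Op 4: free(b) -> (freed b); heap: [0-40 FREE]
Op 5: c = malloc(8) -> c = 0; heap: [0-7 ALLOC][8-40 FREE]
Op 6: c = realloc(c, 19) -> c = 0; heap: [0-18 ALLOC][19-40 FREE]
Op 7: d = malloc(5) -> d = 19; heap: [0-18 ALLOC][19-23 ALLOC][24-40 FREE]
Op 8: free(d) -> (freed d); heap: [0-18 ALLOC][19-40 FREE]
malloc(22): first-fit scan over [0-18 ALLOC][19-40 FREE] -> 19

Answer: 19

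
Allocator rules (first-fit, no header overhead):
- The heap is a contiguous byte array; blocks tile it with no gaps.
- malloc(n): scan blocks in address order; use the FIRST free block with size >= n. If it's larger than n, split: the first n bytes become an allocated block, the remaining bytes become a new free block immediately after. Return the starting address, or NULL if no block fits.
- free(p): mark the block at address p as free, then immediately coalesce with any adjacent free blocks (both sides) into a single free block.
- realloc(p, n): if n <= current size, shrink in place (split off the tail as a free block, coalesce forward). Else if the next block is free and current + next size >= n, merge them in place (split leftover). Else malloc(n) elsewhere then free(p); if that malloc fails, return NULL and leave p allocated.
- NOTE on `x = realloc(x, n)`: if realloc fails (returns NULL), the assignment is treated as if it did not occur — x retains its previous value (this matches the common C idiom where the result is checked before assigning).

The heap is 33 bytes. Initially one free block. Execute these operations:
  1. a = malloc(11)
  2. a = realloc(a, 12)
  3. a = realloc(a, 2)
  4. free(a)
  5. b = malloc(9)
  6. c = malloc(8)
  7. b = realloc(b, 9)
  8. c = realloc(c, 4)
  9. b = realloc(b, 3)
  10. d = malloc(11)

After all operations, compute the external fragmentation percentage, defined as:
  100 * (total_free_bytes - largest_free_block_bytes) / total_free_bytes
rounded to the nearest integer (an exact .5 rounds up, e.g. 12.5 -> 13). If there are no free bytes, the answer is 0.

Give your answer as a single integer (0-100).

Answer: 40

Derivation:
Op 1: a = malloc(11) -> a = 0; heap: [0-10 ALLOC][11-32 FREE]
Op 2: a = realloc(a, 12) -> a = 0; heap: [0-11 ALLOC][12-32 FREE]
Op 3: a = realloc(a, 2) -> a = 0; heap: [0-1 ALLOC][2-32 FREE]
Op 4: free(a) -> (freed a); heap: [0-32 FREE]
Op 5: b = malloc(9) -> b = 0; heap: [0-8 ALLOC][9-32 FREE]
Op 6: c = malloc(8) -> c = 9; heap: [0-8 ALLOC][9-16 ALLOC][17-32 FREE]
Op 7: b = realloc(b, 9) -> b = 0; heap: [0-8 ALLOC][9-16 ALLOC][17-32 FREE]
Op 8: c = realloc(c, 4) -> c = 9; heap: [0-8 ALLOC][9-12 ALLOC][13-32 FREE]
Op 9: b = realloc(b, 3) -> b = 0; heap: [0-2 ALLOC][3-8 FREE][9-12 ALLOC][13-32 FREE]
Op 10: d = malloc(11) -> d = 13; heap: [0-2 ALLOC][3-8 FREE][9-12 ALLOC][13-23 ALLOC][24-32 FREE]
Free blocks: [6 9] total_free=15 largest=9 -> 100*(15-9)/15 = 600/15 = 40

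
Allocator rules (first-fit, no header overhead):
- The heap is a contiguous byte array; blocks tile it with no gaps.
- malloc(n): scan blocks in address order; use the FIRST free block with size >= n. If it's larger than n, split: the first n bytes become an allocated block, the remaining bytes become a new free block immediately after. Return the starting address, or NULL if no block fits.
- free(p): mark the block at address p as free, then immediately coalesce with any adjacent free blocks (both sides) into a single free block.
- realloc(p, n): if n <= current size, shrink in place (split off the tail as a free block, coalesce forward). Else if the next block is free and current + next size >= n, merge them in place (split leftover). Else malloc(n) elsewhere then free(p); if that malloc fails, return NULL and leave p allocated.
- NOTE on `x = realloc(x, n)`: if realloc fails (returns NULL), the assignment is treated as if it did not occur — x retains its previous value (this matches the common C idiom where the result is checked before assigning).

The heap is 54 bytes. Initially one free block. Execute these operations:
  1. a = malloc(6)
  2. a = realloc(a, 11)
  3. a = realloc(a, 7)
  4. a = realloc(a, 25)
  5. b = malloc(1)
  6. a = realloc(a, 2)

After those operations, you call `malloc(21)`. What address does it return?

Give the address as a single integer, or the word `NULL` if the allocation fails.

Op 1: a = malloc(6) -> a = 0; heap: [0-5 ALLOC][6-53 FREE]
Op 2: a = realloc(a, 11) -> a = 0; heap: [0-10 ALLOC][11-53 FREE]
Op 3: a = realloc(a, 7) -> a = 0; heap: [0-6 ALLOC][7-53 FREE]
Op 4: a = realloc(a, 25) -> a = 0; heap: [0-24 ALLOC][25-53 FREE]
Op 5: b = malloc(1) -> b = 25; heap: [0-24 ALLOC][25-25 ALLOC][26-53 FREE]
Op 6: a = realloc(a, 2) -> a = 0; heap: [0-1 ALLOC][2-24 FREE][25-25 ALLOC][26-53 FREE]
malloc(21): first-fit scan over [0-1 ALLOC][2-24 FREE][25-25 ALLOC][26-53 FREE] -> 2

Answer: 2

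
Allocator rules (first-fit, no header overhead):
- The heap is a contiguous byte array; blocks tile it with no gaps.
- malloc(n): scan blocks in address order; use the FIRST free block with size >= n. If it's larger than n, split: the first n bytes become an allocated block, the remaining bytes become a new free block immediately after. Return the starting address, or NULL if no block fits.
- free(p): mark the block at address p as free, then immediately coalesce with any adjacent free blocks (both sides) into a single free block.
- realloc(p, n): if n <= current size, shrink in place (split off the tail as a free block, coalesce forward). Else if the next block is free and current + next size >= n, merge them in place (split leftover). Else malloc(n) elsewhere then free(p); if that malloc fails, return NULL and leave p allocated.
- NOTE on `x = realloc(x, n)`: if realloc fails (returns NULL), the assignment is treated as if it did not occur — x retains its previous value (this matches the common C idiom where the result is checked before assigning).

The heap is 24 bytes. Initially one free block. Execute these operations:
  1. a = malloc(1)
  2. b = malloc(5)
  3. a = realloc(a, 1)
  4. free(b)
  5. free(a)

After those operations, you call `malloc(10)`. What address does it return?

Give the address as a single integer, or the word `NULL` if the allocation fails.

Answer: 0

Derivation:
Op 1: a = malloc(1) -> a = 0; heap: [0-0 ALLOC][1-23 FREE]
Op 2: b = malloc(5) -> b = 1; heap: [0-0 ALLOC][1-5 ALLOC][6-23 FREE]
Op 3: a = realloc(a, 1) -> a = 0; heap: [0-0 ALLOC][1-5 ALLOC][6-23 FREE]
Op 4: free(b) -> (freed b); heap: [0-0 ALLOC][1-23 FREE]
Op 5: free(a) -> (freed a); heap: [0-23 FREE]
malloc(10): first-fit scan over [0-23 FREE] -> 0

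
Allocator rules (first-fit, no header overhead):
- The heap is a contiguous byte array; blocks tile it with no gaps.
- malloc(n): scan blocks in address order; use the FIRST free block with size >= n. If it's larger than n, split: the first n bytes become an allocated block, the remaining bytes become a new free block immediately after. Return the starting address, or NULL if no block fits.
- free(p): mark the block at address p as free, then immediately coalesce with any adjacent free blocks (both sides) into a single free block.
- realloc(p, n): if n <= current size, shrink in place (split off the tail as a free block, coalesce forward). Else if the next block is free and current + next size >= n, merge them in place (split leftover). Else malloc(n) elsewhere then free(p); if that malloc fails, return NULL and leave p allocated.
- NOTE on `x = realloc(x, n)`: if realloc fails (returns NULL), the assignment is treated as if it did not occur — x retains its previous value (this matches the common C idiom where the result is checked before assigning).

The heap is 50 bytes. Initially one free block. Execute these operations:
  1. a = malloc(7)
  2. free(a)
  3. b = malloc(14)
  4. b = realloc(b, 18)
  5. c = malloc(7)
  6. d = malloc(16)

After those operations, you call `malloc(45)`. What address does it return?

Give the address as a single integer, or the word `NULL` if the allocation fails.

Op 1: a = malloc(7) -> a = 0; heap: [0-6 ALLOC][7-49 FREE]
Op 2: free(a) -> (freed a); heap: [0-49 FREE]
Op 3: b = malloc(14) -> b = 0; heap: [0-13 ALLOC][14-49 FREE]
Op 4: b = realloc(b, 18) -> b = 0; heap: [0-17 ALLOC][18-49 FREE]
Op 5: c = malloc(7) -> c = 18; heap: [0-17 ALLOC][18-24 ALLOC][25-49 FREE]
Op 6: d = malloc(16) -> d = 25; heap: [0-17 ALLOC][18-24 ALLOC][25-40 ALLOC][41-49 FREE]
malloc(45): first-fit scan over [0-17 ALLOC][18-24 ALLOC][25-40 ALLOC][41-49 FREE] -> NULL

Answer: NULL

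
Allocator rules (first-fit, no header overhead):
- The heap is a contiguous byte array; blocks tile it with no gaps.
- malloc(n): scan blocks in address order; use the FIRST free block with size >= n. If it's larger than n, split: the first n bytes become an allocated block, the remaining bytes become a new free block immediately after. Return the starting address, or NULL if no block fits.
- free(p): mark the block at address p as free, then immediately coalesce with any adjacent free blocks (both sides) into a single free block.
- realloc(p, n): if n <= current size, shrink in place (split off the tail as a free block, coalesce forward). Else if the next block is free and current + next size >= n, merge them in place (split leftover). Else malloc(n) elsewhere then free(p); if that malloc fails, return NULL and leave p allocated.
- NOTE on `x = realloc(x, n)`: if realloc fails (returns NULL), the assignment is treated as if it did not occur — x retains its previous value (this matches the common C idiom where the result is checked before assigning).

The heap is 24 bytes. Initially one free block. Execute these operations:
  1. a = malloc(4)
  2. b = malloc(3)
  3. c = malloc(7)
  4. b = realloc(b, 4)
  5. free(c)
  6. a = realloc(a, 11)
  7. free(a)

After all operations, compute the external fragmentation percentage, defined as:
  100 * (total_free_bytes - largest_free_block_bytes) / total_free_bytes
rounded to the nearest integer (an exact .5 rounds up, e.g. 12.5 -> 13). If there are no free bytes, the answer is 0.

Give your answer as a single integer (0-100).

Op 1: a = malloc(4) -> a = 0; heap: [0-3 ALLOC][4-23 FREE]
Op 2: b = malloc(3) -> b = 4; heap: [0-3 ALLOC][4-6 ALLOC][7-23 FREE]
Op 3: c = malloc(7) -> c = 7; heap: [0-3 ALLOC][4-6 ALLOC][7-13 ALLOC][14-23 FREE]
Op 4: b = realloc(b, 4) -> b = 14; heap: [0-3 ALLOC][4-6 FREE][7-13 ALLOC][14-17 ALLOC][18-23 FREE]
Op 5: free(c) -> (freed c); heap: [0-3 ALLOC][4-13 FREE][14-17 ALLOC][18-23 FREE]
Op 6: a = realloc(a, 11) -> a = 0; heap: [0-10 ALLOC][11-13 FREE][14-17 ALLOC][18-23 FREE]
Op 7: free(a) -> (freed a); heap: [0-13 FREE][14-17 ALLOC][18-23 FREE]
Free blocks: [14 6] total_free=20 largest=14 -> 100*(20-14)/20 = 600/20 = 30

Answer: 30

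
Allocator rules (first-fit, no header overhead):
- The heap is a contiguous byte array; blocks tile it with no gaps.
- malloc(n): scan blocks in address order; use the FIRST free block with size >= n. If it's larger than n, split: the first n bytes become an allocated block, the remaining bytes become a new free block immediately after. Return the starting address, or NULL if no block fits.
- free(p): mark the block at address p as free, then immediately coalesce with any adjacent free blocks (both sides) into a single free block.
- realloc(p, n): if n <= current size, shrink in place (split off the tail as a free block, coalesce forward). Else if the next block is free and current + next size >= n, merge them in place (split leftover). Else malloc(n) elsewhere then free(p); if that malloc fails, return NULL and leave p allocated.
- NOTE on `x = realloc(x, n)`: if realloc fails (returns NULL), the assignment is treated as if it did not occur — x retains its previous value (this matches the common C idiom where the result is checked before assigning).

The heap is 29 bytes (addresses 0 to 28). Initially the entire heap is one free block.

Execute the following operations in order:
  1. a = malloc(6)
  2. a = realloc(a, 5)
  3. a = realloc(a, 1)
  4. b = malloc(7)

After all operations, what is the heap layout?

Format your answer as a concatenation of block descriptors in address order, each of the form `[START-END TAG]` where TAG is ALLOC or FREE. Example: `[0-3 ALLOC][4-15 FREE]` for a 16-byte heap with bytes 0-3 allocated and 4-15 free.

Op 1: a = malloc(6) -> a = 0; heap: [0-5 ALLOC][6-28 FREE]
Op 2: a = realloc(a, 5) -> a = 0; heap: [0-4 ALLOC][5-28 FREE]
Op 3: a = realloc(a, 1) -> a = 0; heap: [0-0 ALLOC][1-28 FREE]
Op 4: b = malloc(7) -> b = 1; heap: [0-0 ALLOC][1-7 ALLOC][8-28 FREE]

Answer: [0-0 ALLOC][1-7 ALLOC][8-28 FREE]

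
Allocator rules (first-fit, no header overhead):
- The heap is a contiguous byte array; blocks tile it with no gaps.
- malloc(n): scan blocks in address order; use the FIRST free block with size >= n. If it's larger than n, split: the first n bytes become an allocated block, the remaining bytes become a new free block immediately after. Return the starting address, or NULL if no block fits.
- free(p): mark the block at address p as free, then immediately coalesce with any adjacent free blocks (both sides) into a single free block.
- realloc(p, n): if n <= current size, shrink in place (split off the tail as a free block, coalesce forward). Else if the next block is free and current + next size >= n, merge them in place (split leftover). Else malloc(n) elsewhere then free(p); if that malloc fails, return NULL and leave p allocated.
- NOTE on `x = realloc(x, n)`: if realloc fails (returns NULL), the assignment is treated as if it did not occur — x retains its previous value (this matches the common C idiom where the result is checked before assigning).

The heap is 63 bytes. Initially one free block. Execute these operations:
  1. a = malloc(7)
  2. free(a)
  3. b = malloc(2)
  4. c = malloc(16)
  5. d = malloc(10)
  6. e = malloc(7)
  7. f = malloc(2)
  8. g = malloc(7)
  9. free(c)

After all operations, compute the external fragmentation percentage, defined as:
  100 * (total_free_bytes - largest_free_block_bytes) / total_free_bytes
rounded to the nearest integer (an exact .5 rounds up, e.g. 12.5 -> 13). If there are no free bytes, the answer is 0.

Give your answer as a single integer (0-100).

Op 1: a = malloc(7) -> a = 0; heap: [0-6 ALLOC][7-62 FREE]
Op 2: free(a) -> (freed a); heap: [0-62 FREE]
Op 3: b = malloc(2) -> b = 0; heap: [0-1 ALLOC][2-62 FREE]
Op 4: c = malloc(16) -> c = 2; heap: [0-1 ALLOC][2-17 ALLOC][18-62 FREE]
Op 5: d = malloc(10) -> d = 18; heap: [0-1 ALLOC][2-17 ALLOC][18-27 ALLOC][28-62 FREE]
Op 6: e = malloc(7) -> e = 28; heap: [0-1 ALLOC][2-17 ALLOC][18-27 ALLOC][28-34 ALLOC][35-62 FREE]
Op 7: f = malloc(2) -> f = 35; heap: [0-1 ALLOC][2-17 ALLOC][18-27 ALLOC][28-34 ALLOC][35-36 ALLOC][37-62 FREE]
Op 8: g = malloc(7) -> g = 37; heap: [0-1 ALLOC][2-17 ALLOC][18-27 ALLOC][28-34 ALLOC][35-36 ALLOC][37-43 ALLOC][44-62 FREE]
Op 9: free(c) -> (freed c); heap: [0-1 ALLOC][2-17 FREE][18-27 ALLOC][28-34 ALLOC][35-36 ALLOC][37-43 ALLOC][44-62 FREE]
Free blocks: [16 19] total_free=35 largest=19 -> 100*(35-19)/35 = 1600/35 ≈ 45.714 -> rounds to 46

Answer: 46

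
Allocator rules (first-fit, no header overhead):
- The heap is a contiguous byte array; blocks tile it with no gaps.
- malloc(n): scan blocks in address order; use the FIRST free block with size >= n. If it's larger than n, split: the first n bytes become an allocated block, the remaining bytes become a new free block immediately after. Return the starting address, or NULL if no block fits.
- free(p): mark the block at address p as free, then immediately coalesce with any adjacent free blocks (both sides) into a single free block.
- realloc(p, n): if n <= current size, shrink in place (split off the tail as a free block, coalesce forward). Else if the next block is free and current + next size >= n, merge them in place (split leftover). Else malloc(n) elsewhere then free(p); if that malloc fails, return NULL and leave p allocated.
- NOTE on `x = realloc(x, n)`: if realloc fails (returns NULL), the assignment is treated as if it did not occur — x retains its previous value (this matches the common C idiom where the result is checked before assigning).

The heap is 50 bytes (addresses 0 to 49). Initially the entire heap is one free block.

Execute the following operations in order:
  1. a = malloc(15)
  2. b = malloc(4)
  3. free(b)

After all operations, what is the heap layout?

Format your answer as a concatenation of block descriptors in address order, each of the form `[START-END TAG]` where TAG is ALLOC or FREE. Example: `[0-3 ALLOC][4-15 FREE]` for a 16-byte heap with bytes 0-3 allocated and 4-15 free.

Answer: [0-14 ALLOC][15-49 FREE]

Derivation:
Op 1: a = malloc(15) -> a = 0; heap: [0-14 ALLOC][15-49 FREE]
Op 2: b = malloc(4) -> b = 15; heap: [0-14 ALLOC][15-18 ALLOC][19-49 FREE]
Op 3: free(b) -> (freed b); heap: [0-14 ALLOC][15-49 FREE]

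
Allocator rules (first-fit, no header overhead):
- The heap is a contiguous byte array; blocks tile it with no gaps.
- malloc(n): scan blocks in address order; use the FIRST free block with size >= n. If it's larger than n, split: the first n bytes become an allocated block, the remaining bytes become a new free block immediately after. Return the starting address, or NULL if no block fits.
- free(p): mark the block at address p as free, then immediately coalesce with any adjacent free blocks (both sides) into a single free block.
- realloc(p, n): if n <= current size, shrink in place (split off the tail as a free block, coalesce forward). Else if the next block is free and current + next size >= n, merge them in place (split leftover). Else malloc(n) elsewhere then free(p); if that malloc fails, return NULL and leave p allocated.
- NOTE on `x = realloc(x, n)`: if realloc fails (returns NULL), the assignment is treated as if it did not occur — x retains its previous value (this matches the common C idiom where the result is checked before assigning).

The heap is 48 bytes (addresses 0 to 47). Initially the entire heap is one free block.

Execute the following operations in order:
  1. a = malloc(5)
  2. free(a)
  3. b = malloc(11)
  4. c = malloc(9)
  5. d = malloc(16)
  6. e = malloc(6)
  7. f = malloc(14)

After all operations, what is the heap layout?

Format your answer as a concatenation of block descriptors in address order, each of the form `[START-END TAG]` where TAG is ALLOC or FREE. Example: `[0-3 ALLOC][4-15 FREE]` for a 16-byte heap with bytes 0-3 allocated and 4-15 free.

Op 1: a = malloc(5) -> a = 0; heap: [0-4 ALLOC][5-47 FREE]
Op 2: free(a) -> (freed a); heap: [0-47 FREE]
Op 3: b = malloc(11) -> b = 0; heap: [0-10 ALLOC][11-47 FREE]
Op 4: c = malloc(9) -> c = 11; heap: [0-10 ALLOC][11-19 ALLOC][20-47 FREE]
Op 5: d = malloc(16) -> d = 20; heap: [0-10 ALLOC][11-19 ALLOC][20-35 ALLOC][36-47 FREE]
Op 6: e = malloc(6) -> e = 36; heap: [0-10 ALLOC][11-19 ALLOC][20-35 ALLOC][36-41 ALLOC][42-47 FREE]
Op 7: f = malloc(14) -> f = NULL; heap: [0-10 ALLOC][11-19 ALLOC][20-35 ALLOC][36-41 ALLOC][42-47 FREE]

Answer: [0-10 ALLOC][11-19 ALLOC][20-35 ALLOC][36-41 ALLOC][42-47 FREE]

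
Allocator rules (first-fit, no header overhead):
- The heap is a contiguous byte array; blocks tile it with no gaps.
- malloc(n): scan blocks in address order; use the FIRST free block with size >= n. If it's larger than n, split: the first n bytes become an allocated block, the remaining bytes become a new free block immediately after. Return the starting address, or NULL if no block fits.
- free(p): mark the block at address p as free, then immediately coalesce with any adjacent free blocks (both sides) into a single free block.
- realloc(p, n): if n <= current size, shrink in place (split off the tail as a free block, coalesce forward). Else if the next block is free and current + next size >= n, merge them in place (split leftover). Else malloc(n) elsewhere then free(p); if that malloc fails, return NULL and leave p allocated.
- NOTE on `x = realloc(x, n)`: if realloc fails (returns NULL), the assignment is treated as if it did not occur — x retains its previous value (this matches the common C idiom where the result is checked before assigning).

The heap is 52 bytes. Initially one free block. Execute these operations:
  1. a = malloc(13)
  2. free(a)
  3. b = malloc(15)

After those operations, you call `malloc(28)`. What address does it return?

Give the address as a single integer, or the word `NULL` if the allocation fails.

Op 1: a = malloc(13) -> a = 0; heap: [0-12 ALLOC][13-51 FREE]
Op 2: free(a) -> (freed a); heap: [0-51 FREE]
Op 3: b = malloc(15) -> b = 0; heap: [0-14 ALLOC][15-51 FREE]
malloc(28): first-fit scan over [0-14 ALLOC][15-51 FREE] -> 15

Answer: 15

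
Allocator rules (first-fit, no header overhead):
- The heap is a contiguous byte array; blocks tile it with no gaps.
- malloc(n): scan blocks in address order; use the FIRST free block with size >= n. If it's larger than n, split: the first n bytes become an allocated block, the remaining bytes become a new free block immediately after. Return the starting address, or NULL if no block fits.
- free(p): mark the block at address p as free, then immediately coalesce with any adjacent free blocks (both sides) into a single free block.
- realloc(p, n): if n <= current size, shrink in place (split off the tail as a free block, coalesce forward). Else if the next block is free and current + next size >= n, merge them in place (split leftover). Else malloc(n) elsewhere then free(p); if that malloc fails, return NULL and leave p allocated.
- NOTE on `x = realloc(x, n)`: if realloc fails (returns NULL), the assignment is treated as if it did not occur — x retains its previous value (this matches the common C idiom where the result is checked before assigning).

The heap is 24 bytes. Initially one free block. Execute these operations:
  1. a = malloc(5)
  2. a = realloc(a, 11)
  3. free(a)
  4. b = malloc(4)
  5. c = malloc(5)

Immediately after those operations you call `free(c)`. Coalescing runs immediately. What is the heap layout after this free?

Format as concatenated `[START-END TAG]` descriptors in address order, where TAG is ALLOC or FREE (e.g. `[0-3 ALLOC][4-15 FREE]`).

Answer: [0-3 ALLOC][4-23 FREE]

Derivation:
Op 1: a = malloc(5) -> a = 0; heap: [0-4 ALLOC][5-23 FREE]
Op 2: a = realloc(a, 11) -> a = 0; heap: [0-10 ALLOC][11-23 FREE]
Op 3: free(a) -> (freed a); heap: [0-23 FREE]
Op 4: b = malloc(4) -> b = 0; heap: [0-3 ALLOC][4-23 FREE]
Op 5: c = malloc(5) -> c = 4; heap: [0-3 ALLOC][4-8 ALLOC][9-23 FREE]
free(c): c = 4 -> block [4-8 ALLOC]; mark free, coalesce with adjacent free neighbors -> [0-3 ALLOC][4-23 FREE]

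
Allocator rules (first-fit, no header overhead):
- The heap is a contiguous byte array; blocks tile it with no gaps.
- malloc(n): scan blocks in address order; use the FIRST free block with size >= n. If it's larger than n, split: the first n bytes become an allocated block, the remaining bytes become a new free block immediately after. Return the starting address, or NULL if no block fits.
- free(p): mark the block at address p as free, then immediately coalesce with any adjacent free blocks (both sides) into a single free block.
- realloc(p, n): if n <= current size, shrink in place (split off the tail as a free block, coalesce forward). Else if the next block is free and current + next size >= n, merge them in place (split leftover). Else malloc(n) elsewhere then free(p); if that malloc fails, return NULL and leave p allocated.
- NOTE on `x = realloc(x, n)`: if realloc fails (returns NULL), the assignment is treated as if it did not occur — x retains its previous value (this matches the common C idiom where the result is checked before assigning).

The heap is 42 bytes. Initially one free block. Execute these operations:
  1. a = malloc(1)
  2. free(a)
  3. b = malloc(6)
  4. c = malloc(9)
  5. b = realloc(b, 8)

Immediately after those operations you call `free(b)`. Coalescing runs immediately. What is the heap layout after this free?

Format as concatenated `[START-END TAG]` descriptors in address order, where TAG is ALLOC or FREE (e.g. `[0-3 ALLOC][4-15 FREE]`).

Answer: [0-5 FREE][6-14 ALLOC][15-41 FREE]

Derivation:
Op 1: a = malloc(1) -> a = 0; heap: [0-0 ALLOC][1-41 FREE]
Op 2: free(a) -> (freed a); heap: [0-41 FREE]
Op 3: b = malloc(6) -> b = 0; heap: [0-5 ALLOC][6-41 FREE]
Op 4: c = malloc(9) -> c = 6; heap: [0-5 ALLOC][6-14 ALLOC][15-41 FREE]
Op 5: b = realloc(b, 8) -> b = 15; heap: [0-5 FREE][6-14 ALLOC][15-22 ALLOC][23-41 FREE]
free(b): b = 15 -> block [15-22 ALLOC]; mark free, coalesce with adjacent free neighbors -> [0-5 FREE][6-14 ALLOC][15-41 FREE]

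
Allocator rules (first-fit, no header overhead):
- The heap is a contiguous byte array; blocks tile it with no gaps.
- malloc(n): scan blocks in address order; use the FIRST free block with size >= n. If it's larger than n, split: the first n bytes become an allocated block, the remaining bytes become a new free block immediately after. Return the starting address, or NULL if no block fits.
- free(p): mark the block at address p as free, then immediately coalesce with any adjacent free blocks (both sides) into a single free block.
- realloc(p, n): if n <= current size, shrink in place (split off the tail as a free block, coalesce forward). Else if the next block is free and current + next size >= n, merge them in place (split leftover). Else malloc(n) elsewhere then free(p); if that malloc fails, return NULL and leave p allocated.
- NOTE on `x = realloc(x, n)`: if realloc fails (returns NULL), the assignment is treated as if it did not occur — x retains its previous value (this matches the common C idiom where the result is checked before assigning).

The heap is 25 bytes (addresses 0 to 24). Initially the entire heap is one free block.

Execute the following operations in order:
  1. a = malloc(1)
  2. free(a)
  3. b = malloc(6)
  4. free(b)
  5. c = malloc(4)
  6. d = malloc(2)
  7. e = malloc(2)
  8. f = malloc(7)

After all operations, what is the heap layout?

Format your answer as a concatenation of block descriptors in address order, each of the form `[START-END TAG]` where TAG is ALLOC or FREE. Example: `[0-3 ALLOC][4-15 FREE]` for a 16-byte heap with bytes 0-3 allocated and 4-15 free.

Answer: [0-3 ALLOC][4-5 ALLOC][6-7 ALLOC][8-14 ALLOC][15-24 FREE]

Derivation:
Op 1: a = malloc(1) -> a = 0; heap: [0-0 ALLOC][1-24 FREE]
Op 2: free(a) -> (freed a); heap: [0-24 FREE]
Op 3: b = malloc(6) -> b = 0; heap: [0-5 ALLOC][6-24 FREE]
Op 4: free(b) -> (freed b); heap: [0-24 FREE]
Op 5: c = malloc(4) -> c = 0; heap: [0-3 ALLOC][4-24 FREE]
Op 6: d = malloc(2) -> d = 4; heap: [0-3 ALLOC][4-5 ALLOC][6-24 FREE]
Op 7: e = malloc(2) -> e = 6; heap: [0-3 ALLOC][4-5 ALLOC][6-7 ALLOC][8-24 FREE]
Op 8: f = malloc(7) -> f = 8; heap: [0-3 ALLOC][4-5 ALLOC][6-7 ALLOC][8-14 ALLOC][15-24 FREE]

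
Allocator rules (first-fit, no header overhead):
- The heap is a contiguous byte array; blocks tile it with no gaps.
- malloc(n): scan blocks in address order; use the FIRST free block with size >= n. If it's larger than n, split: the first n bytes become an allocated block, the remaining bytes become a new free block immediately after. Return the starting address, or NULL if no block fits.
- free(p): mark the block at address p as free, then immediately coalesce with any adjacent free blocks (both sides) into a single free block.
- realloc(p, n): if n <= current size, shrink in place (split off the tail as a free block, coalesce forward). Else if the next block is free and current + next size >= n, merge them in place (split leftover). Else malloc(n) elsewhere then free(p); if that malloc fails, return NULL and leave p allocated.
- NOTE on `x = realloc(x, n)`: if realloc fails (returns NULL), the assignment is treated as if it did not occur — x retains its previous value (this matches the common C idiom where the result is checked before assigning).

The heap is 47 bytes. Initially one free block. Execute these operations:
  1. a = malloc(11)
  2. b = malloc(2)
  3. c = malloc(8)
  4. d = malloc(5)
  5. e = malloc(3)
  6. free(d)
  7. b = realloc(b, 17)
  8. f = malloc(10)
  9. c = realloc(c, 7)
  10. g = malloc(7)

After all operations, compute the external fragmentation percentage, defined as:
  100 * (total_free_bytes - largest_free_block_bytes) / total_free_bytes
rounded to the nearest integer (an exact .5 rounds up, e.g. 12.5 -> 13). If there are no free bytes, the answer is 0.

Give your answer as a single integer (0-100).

Op 1: a = malloc(11) -> a = 0; heap: [0-10 ALLOC][11-46 FREE]
Op 2: b = malloc(2) -> b = 11; heap: [0-10 ALLOC][11-12 ALLOC][13-46 FREE]
Op 3: c = malloc(8) -> c = 13; heap: [0-10 ALLOC][11-12 ALLOC][13-20 ALLOC][21-46 FREE]
Op 4: d = malloc(5) -> d = 21; heap: [0-10 ALLOC][11-12 ALLOC][13-20 ALLOC][21-25 ALLOC][26-46 FREE]
Op 5: e = malloc(3) -> e = 26; heap: [0-10 ALLOC][11-12 ALLOC][13-20 ALLOC][21-25 ALLOC][26-28 ALLOC][29-46 FREE]
Op 6: free(d) -> (freed d); heap: [0-10 ALLOC][11-12 ALLOC][13-20 ALLOC][21-25 FREE][26-28 ALLOC][29-46 FREE]
Op 7: b = realloc(b, 17) -> b = 29; heap: [0-10 ALLOC][11-12 FREE][13-20 ALLOC][21-25 FREE][26-28 ALLOC][29-45 ALLOC][46-46 FREE]
Op 8: f = malloc(10) -> f = NULL; heap: [0-10 ALLOC][11-12 FREE][13-20 ALLOC][21-25 FREE][26-28 ALLOC][29-45 ALLOC][46-46 FREE]
Op 9: c = realloc(c, 7) -> c = 13; heap: [0-10 ALLOC][11-12 FREE][13-19 ALLOC][20-25 FREE][26-28 ALLOC][29-45 ALLOC][46-46 FREE]
Op 10: g = malloc(7) -> g = NULL; heap: [0-10 ALLOC][11-12 FREE][13-19 ALLOC][20-25 FREE][26-28 ALLOC][29-45 ALLOC][46-46 FREE]
Free blocks: [2 6 1] total_free=9 largest=6 -> 100*(9-6)/9 = 300/9 ≈ 33.333 -> rounds to 33

Answer: 33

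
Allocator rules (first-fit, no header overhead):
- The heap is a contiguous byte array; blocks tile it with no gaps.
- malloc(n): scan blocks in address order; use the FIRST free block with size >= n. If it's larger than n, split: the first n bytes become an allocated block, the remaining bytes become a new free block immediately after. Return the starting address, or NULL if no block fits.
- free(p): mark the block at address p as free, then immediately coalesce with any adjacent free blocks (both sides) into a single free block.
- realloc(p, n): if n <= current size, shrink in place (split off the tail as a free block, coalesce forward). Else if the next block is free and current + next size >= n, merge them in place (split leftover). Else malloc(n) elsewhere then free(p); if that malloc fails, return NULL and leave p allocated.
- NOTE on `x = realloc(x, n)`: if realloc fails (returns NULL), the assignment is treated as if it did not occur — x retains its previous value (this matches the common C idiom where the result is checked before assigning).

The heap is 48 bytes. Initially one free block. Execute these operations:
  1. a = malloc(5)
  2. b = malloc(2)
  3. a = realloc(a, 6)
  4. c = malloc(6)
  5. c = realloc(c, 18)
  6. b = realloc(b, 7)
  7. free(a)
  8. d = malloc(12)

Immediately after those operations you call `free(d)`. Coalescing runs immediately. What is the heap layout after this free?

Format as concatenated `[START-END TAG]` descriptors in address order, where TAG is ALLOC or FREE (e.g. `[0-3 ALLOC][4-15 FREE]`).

Op 1: a = malloc(5) -> a = 0; heap: [0-4 ALLOC][5-47 FREE]
Op 2: b = malloc(2) -> b = 5; heap: [0-4 ALLOC][5-6 ALLOC][7-47 FREE]
Op 3: a = realloc(a, 6) -> a = 7; heap: [0-4 FREE][5-6 ALLOC][7-12 ALLOC][13-47 FREE]
Op 4: c = malloc(6) -> c = 13; heap: [0-4 FREE][5-6 ALLOC][7-12 ALLOC][13-18 ALLOC][19-47 FREE]
Op 5: c = realloc(c, 18) -> c = 13; heap: [0-4 FREE][5-6 ALLOC][7-12 ALLOC][13-30 ALLOC][31-47 FREE]
Op 6: b = realloc(b, 7) -> b = 31; heap: [0-6 FREE][7-12 ALLOC][13-30 ALLOC][31-37 ALLOC][38-47 FREE]
Op 7: free(a) -> (freed a); heap: [0-12 FREE][13-30 ALLOC][31-37 ALLOC][38-47 FREE]
Op 8: d = malloc(12) -> d = 0; heap: [0-11 ALLOC][12-12 FREE][13-30 ALLOC][31-37 ALLOC][38-47 FREE]
free(d): d = 0 -> block [0-11 ALLOC]; mark free, coalesce with adjacent free neighbors -> [0-12 FREE][13-30 ALLOC][31-37 ALLOC][38-47 FREE]

Answer: [0-12 FREE][13-30 ALLOC][31-37 ALLOC][38-47 FREE]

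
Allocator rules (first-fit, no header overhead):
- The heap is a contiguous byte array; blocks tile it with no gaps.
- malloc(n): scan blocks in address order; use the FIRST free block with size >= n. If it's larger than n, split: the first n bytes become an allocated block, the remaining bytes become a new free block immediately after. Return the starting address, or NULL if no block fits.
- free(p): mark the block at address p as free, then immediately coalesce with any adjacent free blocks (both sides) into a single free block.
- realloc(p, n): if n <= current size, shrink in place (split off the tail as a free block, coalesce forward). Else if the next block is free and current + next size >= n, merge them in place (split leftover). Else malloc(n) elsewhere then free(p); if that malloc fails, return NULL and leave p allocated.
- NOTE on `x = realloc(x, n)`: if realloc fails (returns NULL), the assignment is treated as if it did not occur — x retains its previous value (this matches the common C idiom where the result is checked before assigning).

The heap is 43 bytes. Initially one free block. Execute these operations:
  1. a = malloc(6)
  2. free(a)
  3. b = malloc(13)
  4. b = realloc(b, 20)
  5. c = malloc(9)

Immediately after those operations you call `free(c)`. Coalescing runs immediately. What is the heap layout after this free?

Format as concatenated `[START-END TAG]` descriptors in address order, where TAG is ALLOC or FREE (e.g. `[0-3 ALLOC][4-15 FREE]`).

Answer: [0-19 ALLOC][20-42 FREE]

Derivation:
Op 1: a = malloc(6) -> a = 0; heap: [0-5 ALLOC][6-42 FREE]
Op 2: free(a) -> (freed a); heap: [0-42 FREE]
Op 3: b = malloc(13) -> b = 0; heap: [0-12 ALLOC][13-42 FREE]
Op 4: b = realloc(b, 20) -> b = 0; heap: [0-19 ALLOC][20-42 FREE]
Op 5: c = malloc(9) -> c = 20; heap: [0-19 ALLOC][20-28 ALLOC][29-42 FREE]
free(c): c = 20 -> block [20-28 ALLOC]; mark free, coalesce with adjacent free neighbors -> [0-19 ALLOC][20-42 FREE]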